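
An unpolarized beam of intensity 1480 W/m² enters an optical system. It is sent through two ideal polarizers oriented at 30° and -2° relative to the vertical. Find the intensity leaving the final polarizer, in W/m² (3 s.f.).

Unpolarized light through the first polarizer → I₁ = 1480 W/m²/2 = 740 W/m², polarized at 30°.
I₂ = I₁ · cos²(32°) = 740 · 0.7192 = 532.2 W/m².

I ≈ 532 W/m²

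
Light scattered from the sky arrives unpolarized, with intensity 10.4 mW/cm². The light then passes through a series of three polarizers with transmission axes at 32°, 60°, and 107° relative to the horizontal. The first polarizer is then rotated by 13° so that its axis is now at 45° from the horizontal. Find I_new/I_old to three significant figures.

Before rotation:
Unpolarized light through the first polarizer → I₁ = ½ I₀, now polarized at 32°.
I₂ = I₁ cos²(60° − 32°) = 0.5 I₀ · cos²(28°) = 0.3898 I₀.
I₃ = I₂ cos²(107° − 60°) = 0.3898 I₀ · cos²(47°) = 0.1813 I₀.
After rotation:
Unpolarized light through the first polarizer → I₁ = ½ I₀, now polarized at 45°.
I₂ = I₁ cos²(60° − 45°) = 0.5 I₀ · cos²(15°) = 0.4665 I₀.
I₃ = I₂ cos²(107° − 60°) = 0.4665 I₀ · cos²(47°) = 0.217 I₀.
Ratio = 0.217 / 0.1813 = 1.197.

I_new/I_old ≈ 1.20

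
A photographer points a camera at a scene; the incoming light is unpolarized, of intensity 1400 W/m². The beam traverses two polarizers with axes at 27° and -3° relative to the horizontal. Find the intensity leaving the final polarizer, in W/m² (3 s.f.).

I ≈ 525 W/m²

Unpolarized light through the first polarizer → I₁ = 1400 W/m²/2 = 700 W/m², polarized at 27°.
I₂ = I₁ · cos²(30°) = 700 · 0.75 = 525 W/m².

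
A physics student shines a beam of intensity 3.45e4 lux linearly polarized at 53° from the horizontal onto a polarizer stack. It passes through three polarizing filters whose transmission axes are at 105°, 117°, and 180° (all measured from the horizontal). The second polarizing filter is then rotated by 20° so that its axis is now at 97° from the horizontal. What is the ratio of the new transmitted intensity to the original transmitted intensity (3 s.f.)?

Before rotation:
By Malus's law, I₁ = I₀ cos²(105° − 53°) = I₀ cos²(52°) = 0.379 I₀.
I₂ = I₁ cos²(117° − 105°) = 0.379 I₀ · cos²(12°) = 0.3627 I₀.
I₃ = I₂ cos²(180° − 117°) = 0.3627 I₀ · cos²(63°) = 0.07475 I₀.
After rotation:
I₁ = I₀ cos²(105° − 53°) = I₀ cos²(52°) = 0.379 I₀.
I₂ = I₁ cos²(97° − 105°) = 0.379 I₀ · cos²(8°) = 0.3717 I₀.
I₃ = I₂ cos²(180° − 97°) = 0.3717 I₀ · cos²(83°) = 0.005521 I₀.
Ratio = 0.005521 / 0.07475 = 0.07386.

I_new/I_old ≈ 0.0739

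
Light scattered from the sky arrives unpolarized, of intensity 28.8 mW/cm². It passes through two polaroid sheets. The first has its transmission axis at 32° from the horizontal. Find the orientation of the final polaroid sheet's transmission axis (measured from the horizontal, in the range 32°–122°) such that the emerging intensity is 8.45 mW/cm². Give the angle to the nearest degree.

Unpolarized light through the first polarizer → I₁ = ½ I₀, now polarized at 32°.
Target fraction: 8.45 / 28.8 mW/cm² = 0.2934 of I₀.
Need I₂/I₀ = 0.2934, so cos²(θ − 32°) = 0.2934 / 0.5 = 0.5868.
θ − 32° = arccos(√0.5868) = 40.0°, giving θ ≈ 32 + 40.0 = 72.0°.

θ ≈ 72°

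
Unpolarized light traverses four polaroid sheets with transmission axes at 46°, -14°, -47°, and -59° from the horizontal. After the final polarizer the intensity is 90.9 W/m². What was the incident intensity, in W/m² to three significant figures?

Unpolarized light through the first polarizer → I₁ = ½ I₀, now polarized at 46°.
I₂ = I₁ cos²(-14° − 46°) = 0.5 I₀ · cos²(60°) = 0.125 I₀.
I₃ = I₂ cos²(-47° + 14°) = 0.125 I₀ · cos²(33°) = 0.08792 I₀.
I₄ = I₃ cos²(-59° + 47°) = 0.08792 I₀ · cos²(12°) = 0.08412 I₀.
So 90.9 W/m² = 0.08412 I₀, giving I₀ = 90.9/0.08412 = 1081 W/m².

I₀ ≈ 1080 W/m²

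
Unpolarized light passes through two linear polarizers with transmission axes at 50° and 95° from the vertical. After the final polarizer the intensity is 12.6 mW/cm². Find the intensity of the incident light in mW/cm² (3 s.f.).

Unpolarized light through the first polarizer → I₁ = ½ I₀, now polarized at 50°.
I₂ = I₁ cos²(95° − 50°) = 0.5 I₀ · cos²(45°) = 0.25 I₀.
So 12.6 mW/cm² = 0.25 I₀, giving I₀ = 12.6/0.25 = 50.4 mW/cm².

I₀ ≈ 50.4 mW/cm²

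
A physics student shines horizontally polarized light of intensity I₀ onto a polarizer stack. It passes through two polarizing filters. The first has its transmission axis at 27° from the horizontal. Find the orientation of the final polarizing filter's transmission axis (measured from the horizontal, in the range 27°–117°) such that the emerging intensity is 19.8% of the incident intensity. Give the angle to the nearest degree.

I₁ = I₀ cos²(27° − 0°) = I₀ cos²(27°) = 0.7939 I₀.
Need I₂/I₀ = 0.198, so cos²(θ − 27°) = 0.198 / 0.7939 = 0.2494.
θ − 27° = arccos(√0.2494) = 60.0°, giving θ ≈ 27 + 60.0 = 87.0°.

θ ≈ 87°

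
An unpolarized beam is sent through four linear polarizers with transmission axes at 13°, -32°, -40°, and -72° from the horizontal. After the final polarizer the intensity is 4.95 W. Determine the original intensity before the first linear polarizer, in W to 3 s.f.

I₀ ≈ 28.1 W

Unpolarized light through the first polarizer → I₁ = ½ I₀, now polarized at 13°.
I₂ = I₁ cos²(-32° − 13°) = 0.5 I₀ · cos²(45°) = 0.25 I₀.
I₃ = I₂ cos²(-40° + 32°) = 0.25 I₀ · cos²(8°) = 0.2452 I₀.
I₄ = I₃ cos²(-72° + 40°) = 0.2452 I₀ · cos²(32°) = 0.1763 I₀.
So 4.95 W = 0.1763 I₀, giving I₀ = 4.95/0.1763 = 28.07 W.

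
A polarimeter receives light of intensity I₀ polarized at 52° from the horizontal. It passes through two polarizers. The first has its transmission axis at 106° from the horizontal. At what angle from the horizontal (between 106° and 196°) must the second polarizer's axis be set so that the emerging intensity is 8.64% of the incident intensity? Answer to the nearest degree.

I₁ = I₀ cos²(106° − 52°) = I₀ cos²(54°) = 0.3455 I₀.
Need I₂/I₀ = 0.0864, so cos²(θ − 106°) = 0.0864 / 0.3455 = 0.2501.
θ − 106° = arccos(√0.2501) = 60.0°, giving θ ≈ 106 + 60.0 = 166.0°.

θ ≈ 166°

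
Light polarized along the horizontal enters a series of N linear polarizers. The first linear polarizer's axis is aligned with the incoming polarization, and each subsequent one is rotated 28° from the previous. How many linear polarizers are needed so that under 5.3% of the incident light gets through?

First polarizer is aligned with the polarization: full transmission.
Each further stage multiplies by cos²(28°) = 0.7796.
After N polarizers: T = 0.7796^(N−1). Require T < 0.053 ⇒ N−1 > ln(0.053)/ln(0.7796) = 11.80, so N−1 ≥ 12 and N = 13.
Check: N=13 gives T = 0.0504 < 0.053; N=12 gives T = 0.06465.

N = 13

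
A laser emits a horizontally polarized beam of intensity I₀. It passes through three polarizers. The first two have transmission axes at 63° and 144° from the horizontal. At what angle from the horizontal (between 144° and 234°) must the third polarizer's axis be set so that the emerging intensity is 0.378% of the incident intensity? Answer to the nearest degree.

By Malus's law, I₁ = I₀ cos²(63° − 0°) = I₀ cos²(63°) = 0.2061 I₀.
I₂ = I₁ cos²(144° − 63°) = 0.2061 I₀ · cos²(81°) = 0.005044 I₀.
Need I₃/I₀ = 0.00378, so cos²(θ − 144°) = 0.00378 / 0.005044 = 0.7494.
θ − 144° = arccos(√0.7494) = 30.0°, giving θ ≈ 144 + 30.0 = 174.0°.

θ ≈ 174°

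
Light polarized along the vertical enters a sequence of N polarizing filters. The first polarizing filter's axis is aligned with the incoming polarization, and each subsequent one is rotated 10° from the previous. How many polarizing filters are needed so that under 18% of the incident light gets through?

N = 58

First polarizer is aligned with the polarization: full transmission.
Each further stage multiplies by cos²(10°) = 0.9698.
After N polarizers: T = 0.9698^(N−1). Require T < 0.18 ⇒ N−1 > ln(0.18)/ln(0.9698) = 56.01, so N−1 ≥ 57 and N = 58.
Check: N=58 gives T = 0.1746 < 0.18; N=57 gives T = 0.18.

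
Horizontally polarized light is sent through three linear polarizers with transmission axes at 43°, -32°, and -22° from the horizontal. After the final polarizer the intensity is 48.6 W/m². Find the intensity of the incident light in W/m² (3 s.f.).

I₀ ≈ 1400 W/m²

I₁ = I₀ cos²(43° − 0°) = I₀ cos²(43°) = 0.5349 I₀.
I₂ = I₁ cos²(-32° − 43°) = 0.5349 I₀ · cos²(75°) = 0.03583 I₀.
I₃ = I₂ cos²(-22° + 32°) = 0.03583 I₀ · cos²(10°) = 0.03475 I₀.
So 48.6 W/m² = 0.03475 I₀, giving I₀ = 48.6/0.03475 = 1399 W/m².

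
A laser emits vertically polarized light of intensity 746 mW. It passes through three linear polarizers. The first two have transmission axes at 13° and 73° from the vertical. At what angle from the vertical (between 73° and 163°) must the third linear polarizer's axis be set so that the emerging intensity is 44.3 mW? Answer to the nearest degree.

θ ≈ 133°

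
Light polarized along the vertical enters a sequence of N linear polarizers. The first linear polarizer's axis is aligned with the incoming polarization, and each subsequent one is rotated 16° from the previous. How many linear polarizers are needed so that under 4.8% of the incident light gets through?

First polarizer is aligned with the polarization: full transmission.
Each further stage multiplies by cos²(16°) = 0.924.
After N polarizers: T = 0.924^(N−1). Require T < 0.048 ⇒ N−1 > ln(0.048)/ln(0.924) = 38.43, so N−1 ≥ 39 and N = 40.
Check: N=40 gives T = 0.04588 < 0.048; N=39 gives T = 0.04966.

N = 40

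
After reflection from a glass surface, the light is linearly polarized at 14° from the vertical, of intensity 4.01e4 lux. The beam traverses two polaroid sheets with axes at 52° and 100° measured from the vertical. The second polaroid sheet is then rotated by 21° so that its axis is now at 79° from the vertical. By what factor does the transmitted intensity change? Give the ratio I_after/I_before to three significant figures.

Before rotation:
By Malus's law, I₁ = I₀ cos²(52° − 14°) = I₀ cos²(38°) = 0.621 I₀.
I₂ = I₁ cos²(100° − 52°) = 0.621 I₀ · cos²(48°) = 0.278 I₀.
After rotation:
I₁ = I₀ cos²(52° − 14°) = I₀ cos²(38°) = 0.621 I₀.
I₂ = I₁ cos²(79° − 52°) = 0.621 I₀ · cos²(27°) = 0.493 I₀.
Ratio = 0.493 / 0.278 = 1.773.

I_new/I_old ≈ 1.77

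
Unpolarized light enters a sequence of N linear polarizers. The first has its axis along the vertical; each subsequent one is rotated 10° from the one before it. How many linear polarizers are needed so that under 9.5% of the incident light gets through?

First polarizer halves the unpolarized light: factor 1/2.
Each further stage multiplies by cos²(10°) = 0.9698.
After N polarizers: T = 0.5·0.9698^(N−1). Require T < 0.095 ⇒ N−1 > ln(0.095/0.5)/ln(0.9698) = 54.24, so N−1 ≥ 55 and N = 56.
Check: N=56 gives T = 0.09282 < 0.095; N=55 gives T = 0.0957.

N = 56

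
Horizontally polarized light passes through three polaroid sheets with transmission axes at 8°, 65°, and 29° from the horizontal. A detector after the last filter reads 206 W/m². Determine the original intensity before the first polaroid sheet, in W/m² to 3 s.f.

By Malus's law, I₁ = I₀ cos²(8° − 0°) = I₀ cos²(8°) = 0.9806 I₀.
I₂ = I₁ cos²(65° − 8°) = 0.9806 I₀ · cos²(57°) = 0.2909 I₀.
I₃ = I₂ cos²(29° − 65°) = 0.2909 I₀ · cos²(36°) = 0.1904 I₀.
So 206 W/m² = 0.1904 I₀, giving I₀ = 206/0.1904 = 1082 W/m².

I₀ ≈ 1080 W/m²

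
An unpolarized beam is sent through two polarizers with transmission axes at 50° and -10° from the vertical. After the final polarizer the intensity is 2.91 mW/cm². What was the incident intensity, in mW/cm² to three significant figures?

I₀ ≈ 23.3 mW/cm²

Unpolarized light through the first polarizer → I₁ = ½ I₀, now polarized at 50°.
I₂ = I₁ cos²(-10° − 50°) = 0.5 I₀ · cos²(60°) = 0.125 I₀.
So 2.91 mW/cm² = 0.125 I₀, giving I₀ = 2.91/0.125 = 23.28 mW/cm².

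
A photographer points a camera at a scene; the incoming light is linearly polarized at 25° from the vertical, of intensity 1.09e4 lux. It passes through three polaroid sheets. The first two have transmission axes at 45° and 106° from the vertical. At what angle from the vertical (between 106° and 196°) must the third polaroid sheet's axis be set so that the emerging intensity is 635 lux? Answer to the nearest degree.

θ ≈ 164°

I₁ = I₀ cos²(45° − 25°) = I₀ cos²(20°) = 0.883 I₀.
I₂ = I₁ cos²(106° − 45°) = 0.883 I₀ · cos²(61°) = 0.2075 I₀.
Target fraction: 635 / 1.09e4 lux = 0.05826 of I₀.
Need I₃/I₀ = 0.05826, so cos²(θ − 106°) = 0.05826 / 0.2075 = 0.2807.
θ − 106° = arccos(√0.2807) = 58.0°, giving θ ≈ 106 + 58.0 = 164.0°.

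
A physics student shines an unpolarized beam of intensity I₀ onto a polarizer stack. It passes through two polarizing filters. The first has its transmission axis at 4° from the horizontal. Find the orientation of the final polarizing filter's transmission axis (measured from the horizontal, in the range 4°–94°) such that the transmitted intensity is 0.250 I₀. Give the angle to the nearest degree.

θ ≈ 49°

Unpolarized light through the first polarizer → I₁ = ½ I₀, now polarized at 4°.
Need I₂/I₀ = 0.25, so cos²(θ − 4°) = 0.25 / 0.5 = 0.5.
θ − 4° = arccos(√0.5) = 45.0°, giving θ ≈ 4 + 45.0 = 49.0°.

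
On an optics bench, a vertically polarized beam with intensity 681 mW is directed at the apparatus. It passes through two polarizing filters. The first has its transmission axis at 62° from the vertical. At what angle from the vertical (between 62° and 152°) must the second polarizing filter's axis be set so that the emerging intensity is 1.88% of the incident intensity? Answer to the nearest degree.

θ ≈ 135°

By Malus's law, I₁ = I₀ cos²(62° − 0°) = I₀ cos²(62°) = 0.2204 I₀.
Need I₂/I₀ = 0.0188, so cos²(θ − 62°) = 0.0188 / 0.2204 = 0.0853.
θ − 62° = arccos(√0.0853) = 73.0°, giving θ ≈ 62 + 73.0 = 135.0°.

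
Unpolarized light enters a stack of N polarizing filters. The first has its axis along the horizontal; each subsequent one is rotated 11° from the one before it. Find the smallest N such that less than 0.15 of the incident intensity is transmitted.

First polarizer halves the unpolarized light: factor 1/2.
Each further stage multiplies by cos²(11°) = 0.9636.
After N polarizers: T = 0.5·0.9636^(N−1). Require T < 0.15 ⇒ N−1 > ln(0.15/0.5)/ln(0.9636) = 32.46, so N−1 ≥ 33 and N = 34.
Check: N=34 gives T = 0.147 < 0.15; N=33 gives T = 0.1526.

N = 34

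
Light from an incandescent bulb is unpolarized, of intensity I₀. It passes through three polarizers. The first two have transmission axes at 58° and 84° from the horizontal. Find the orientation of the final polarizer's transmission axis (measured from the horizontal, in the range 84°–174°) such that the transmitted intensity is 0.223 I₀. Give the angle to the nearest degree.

θ ≈ 126°

Unpolarized light through the first polarizer → I₁ = ½ I₀, now polarized at 58°.
I₂ = I₁ cos²(84° − 58°) = 0.5 I₀ · cos²(26°) = 0.4039 I₀.
Need I₃/I₀ = 0.223, so cos²(θ − 84°) = 0.223 / 0.4039 = 0.5521.
θ − 84° = arccos(√0.5521) = 42.0°, giving θ ≈ 84 + 42.0 = 126.0°.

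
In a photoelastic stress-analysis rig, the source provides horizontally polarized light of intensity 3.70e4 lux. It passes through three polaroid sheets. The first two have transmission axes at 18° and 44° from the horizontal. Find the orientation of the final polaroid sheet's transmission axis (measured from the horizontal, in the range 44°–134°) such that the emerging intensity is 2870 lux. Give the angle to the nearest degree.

By Malus's law, I₁ = I₀ cos²(18° − 0°) = I₀ cos²(18°) = 0.9045 I₀.
I₂ = I₁ cos²(44° − 18°) = 0.9045 I₀ · cos²(26°) = 0.7307 I₀.
Target fraction: 2870 / 3.70e4 lux = 0.07757 of I₀.
Need I₃/I₀ = 0.07757, so cos²(θ − 44°) = 0.07757 / 0.7307 = 0.1062.
θ − 44° = arccos(√0.1062) = 71.0°, giving θ ≈ 44 + 71.0 = 115.0°.

θ ≈ 115°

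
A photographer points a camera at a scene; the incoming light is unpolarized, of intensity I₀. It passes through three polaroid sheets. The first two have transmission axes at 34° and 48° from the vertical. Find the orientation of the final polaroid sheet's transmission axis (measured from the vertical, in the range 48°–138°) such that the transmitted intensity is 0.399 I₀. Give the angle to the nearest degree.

θ ≈ 71°

Unpolarized light through the first polarizer → I₁ = ½ I₀, now polarized at 34°.
I₂ = I₁ cos²(48° − 34°) = 0.5 I₀ · cos²(14°) = 0.4707 I₀.
Need I₃/I₀ = 0.399, so cos²(θ − 48°) = 0.399 / 0.4707 = 0.8476.
θ − 48° = arccos(√0.8476) = 23.0°, giving θ ≈ 48 + 23.0 = 71.0°.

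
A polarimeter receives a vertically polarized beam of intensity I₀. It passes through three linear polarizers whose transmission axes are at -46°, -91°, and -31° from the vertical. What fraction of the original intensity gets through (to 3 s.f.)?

≈ 0.0603 I₀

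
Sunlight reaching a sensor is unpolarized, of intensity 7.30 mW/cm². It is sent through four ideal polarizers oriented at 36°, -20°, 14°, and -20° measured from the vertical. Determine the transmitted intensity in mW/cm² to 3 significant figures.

Unpolarized light through the first polarizer → I₁ = 7.30 mW/cm²/2 = 3.65 mW/cm², polarized at 36°.
I₂ = I₁ · cos²(56°) = 3.65 · 0.3127 = 1.141 mW/cm².
I₃ = I₂ · cos²(34°) = 1.141 · 0.6873 = 0.7844 mW/cm².
I₄ = I₃ · cos²(34°) = 0.7844 · 0.6873 = 0.5392 mW/cm².

I ≈ 0.539 mW/cm²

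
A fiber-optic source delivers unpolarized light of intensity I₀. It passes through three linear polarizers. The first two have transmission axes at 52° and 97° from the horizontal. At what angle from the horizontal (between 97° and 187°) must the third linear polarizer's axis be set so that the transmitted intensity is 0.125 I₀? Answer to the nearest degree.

θ ≈ 142°

Unpolarized light through the first polarizer → I₁ = ½ I₀, now polarized at 52°.
I₂ = I₁ cos²(97° − 52°) = 0.5 I₀ · cos²(45°) = 0.25 I₀.
Need I₃/I₀ = 0.125, so cos²(θ − 97°) = 0.125 / 0.25 = 0.5.
θ − 97° = arccos(√0.5) = 45.0°, giving θ ≈ 97 + 45.0 = 142.0°.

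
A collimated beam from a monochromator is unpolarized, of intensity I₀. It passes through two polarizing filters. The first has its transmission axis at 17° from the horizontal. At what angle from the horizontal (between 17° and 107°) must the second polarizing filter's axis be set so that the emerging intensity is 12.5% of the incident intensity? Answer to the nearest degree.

θ ≈ 77°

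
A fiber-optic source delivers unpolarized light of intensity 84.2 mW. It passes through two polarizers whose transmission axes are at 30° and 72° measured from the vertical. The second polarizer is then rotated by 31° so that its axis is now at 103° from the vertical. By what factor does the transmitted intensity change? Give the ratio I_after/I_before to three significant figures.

Before rotation:
Unpolarized light through the first polarizer → I₁ = ½ I₀, now polarized at 30°.
I₂ = I₁ cos²(72° − 30°) = 0.5 I₀ · cos²(42°) = 0.2761 I₀.
After rotation:
Unpolarized light through the first polarizer → I₁ = ½ I₀, now polarized at 30°.
I₂ = I₁ cos²(103° − 30°) = 0.5 I₀ · cos²(73°) = 0.04274 I₀.
Ratio = 0.04274 / 0.2761 = 0.1548.

I_new/I_old ≈ 0.155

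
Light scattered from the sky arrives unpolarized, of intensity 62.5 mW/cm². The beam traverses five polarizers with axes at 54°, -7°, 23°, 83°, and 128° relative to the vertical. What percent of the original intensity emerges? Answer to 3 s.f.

≈ 1.10%

Unpolarized light through the first polarizer → I₁ = 62.5 mW/cm²/2 = 31.25 mW/cm², polarized at 54°.
I₂ = I₁ · cos²(61°) = 31.25 · 0.235 = 7.345 mW/cm².
I₃ = I₂ · cos²(30°) = 7.345 · 0.75 = 5.509 mW/cm².
I₄ = I₃ · cos²(60°) = 5.509 · 0.25 = 1.377 mW/cm².
I₅ = I₄ · cos²(45°) = 1.377 · 0.5 = 0.6886 mW/cm².
That is 1.102% of the incident intensity.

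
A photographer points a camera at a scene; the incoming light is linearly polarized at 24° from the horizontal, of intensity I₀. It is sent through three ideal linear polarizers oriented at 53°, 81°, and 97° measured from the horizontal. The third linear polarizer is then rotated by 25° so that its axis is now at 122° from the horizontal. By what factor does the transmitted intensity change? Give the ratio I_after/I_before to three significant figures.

I_new/I_old ≈ 0.616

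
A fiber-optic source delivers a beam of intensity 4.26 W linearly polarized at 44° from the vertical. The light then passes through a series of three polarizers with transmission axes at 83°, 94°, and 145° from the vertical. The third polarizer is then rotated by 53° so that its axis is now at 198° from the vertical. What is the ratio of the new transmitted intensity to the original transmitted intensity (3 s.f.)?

I_new/I_old ≈ 0.148

Before rotation:
I₁ = I₀ cos²(83° − 44°) = I₀ cos²(39°) = 0.604 I₀.
I₂ = I₁ cos²(94° − 83°) = 0.604 I₀ · cos²(11°) = 0.582 I₀.
I₃ = I₂ cos²(145° − 94°) = 0.582 I₀ · cos²(51°) = 0.2305 I₀.
After rotation:
I₁ = I₀ cos²(83° − 44°) = I₀ cos²(39°) = 0.604 I₀.
I₂ = I₁ cos²(94° − 83°) = 0.604 I₀ · cos²(11°) = 0.582 I₀.
Angle between axes 2 and 3: 76°. I₃ = 0.582 I₀ · cos²(76°) = 0.03406 I₀.
Ratio = 0.03406 / 0.2305 = 0.1478.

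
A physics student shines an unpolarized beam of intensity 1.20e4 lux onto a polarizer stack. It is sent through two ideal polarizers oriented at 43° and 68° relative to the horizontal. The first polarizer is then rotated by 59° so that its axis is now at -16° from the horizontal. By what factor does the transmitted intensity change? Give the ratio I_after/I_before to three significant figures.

Before rotation:
Unpolarized light through the first polarizer → I₁ = ½ I₀, now polarized at 43°.
I₂ = I₁ cos²(68° − 43°) = 0.5 I₀ · cos²(25°) = 0.4107 I₀.
After rotation:
Unpolarized light through the first polarizer → I₁ = ½ I₀, now polarized at -16°.
I₂ = I₁ cos²(68° + 16°) = 0.5 I₀ · cos²(84°) = 0.005463 I₀.
Ratio = 0.005463 / 0.4107 = 0.0133.

I_new/I_old ≈ 0.0133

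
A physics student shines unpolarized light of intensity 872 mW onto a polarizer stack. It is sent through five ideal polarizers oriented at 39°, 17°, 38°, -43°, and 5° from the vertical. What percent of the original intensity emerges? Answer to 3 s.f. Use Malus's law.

Unpolarized light through the first polarizer → I₁ = 872 mW/2 = 436 mW, polarized at 39°.
I₂ = I₁ · cos²(22°) = 436 · 0.8597 = 374.8 mW.
I₃ = I₂ · cos²(21°) = 374.8 · 0.8716 = 326.7 mW.
I₄ = I₃ · cos²(81°) = 326.7 · 0.02447 = 7.994 mW.
I₅ = I₄ · cos²(48°) = 7.994 · 0.4477 = 3.579 mW.
That is 0.4105% of the incident intensity.

≈ 0.410%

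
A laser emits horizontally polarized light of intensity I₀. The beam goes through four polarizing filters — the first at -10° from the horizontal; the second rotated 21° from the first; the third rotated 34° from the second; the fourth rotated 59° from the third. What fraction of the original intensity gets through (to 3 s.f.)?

I₁ = I₀ cos²(-10° − 0°) = I₀ cos²(10°) = 0.9698 I₀.
I₂ = I₁ cos²(21°) = 0.9698 · 0.8716 I₀ = 0.8453 I₀.
I₃ = I₂ cos²(34°) = 0.8453 · 0.6873 I₀ = 0.581 I₀.
I₄ = I₃ cos²(59°) = 0.581 · 0.2653 I₀ = 0.1541 I₀.
Transmitted fraction = 0.1541.

≈ 0.154 I₀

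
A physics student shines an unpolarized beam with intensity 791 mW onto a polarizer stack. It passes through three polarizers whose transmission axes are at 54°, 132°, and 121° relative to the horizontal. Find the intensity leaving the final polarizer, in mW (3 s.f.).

Unpolarized light through the first polarizer → I₁ = 791 mW/2 = 395.5 mW, polarized at 54°.
I₂ = I₁ · cos²(78°) = 395.5 · 0.04323 = 17.1 mW.
I₃ = I₂ · cos²(11°) = 17.1 · 0.9636 = 16.47 mW.

I ≈ 16.5 mW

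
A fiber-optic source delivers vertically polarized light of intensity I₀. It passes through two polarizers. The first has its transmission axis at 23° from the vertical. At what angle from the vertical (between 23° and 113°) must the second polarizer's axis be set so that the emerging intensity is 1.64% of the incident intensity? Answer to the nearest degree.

θ ≈ 105°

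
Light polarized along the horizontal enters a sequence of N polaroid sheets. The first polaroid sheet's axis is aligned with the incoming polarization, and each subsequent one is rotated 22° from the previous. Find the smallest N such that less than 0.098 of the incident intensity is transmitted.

N = 17

First polarizer is aligned with the polarization: full transmission.
Each further stage multiplies by cos²(22°) = 0.8597.
After N polarizers: T = 0.8597^(N−1). Require T < 0.098 ⇒ N−1 > ln(0.098)/ln(0.8597) = 15.36, so N−1 ≥ 16 and N = 17.
Check: N=17 gives T = 0.08898 < 0.098; N=16 gives T = 0.1035.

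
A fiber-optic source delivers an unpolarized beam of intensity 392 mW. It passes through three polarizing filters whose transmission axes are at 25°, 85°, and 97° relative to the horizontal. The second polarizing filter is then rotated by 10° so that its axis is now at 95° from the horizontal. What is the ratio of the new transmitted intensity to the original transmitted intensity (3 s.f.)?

Before rotation:
Unpolarized light through the first polarizer → I₁ = ½ I₀, now polarized at 25°.
I₂ = I₁ cos²(85° − 25°) = 0.5 I₀ · cos²(60°) = 0.125 I₀.
I₃ = I₂ cos²(97° − 85°) = 0.125 I₀ · cos²(12°) = 0.1196 I₀.
After rotation:
Unpolarized light through the first polarizer → I₁ = ½ I₀, now polarized at 25°.
I₂ = I₁ cos²(95° − 25°) = 0.5 I₀ · cos²(70°) = 0.05849 I₀.
I₃ = I₂ cos²(97° − 95°) = 0.05849 I₀ · cos²(2°) = 0.05842 I₀.
Ratio = 0.05842 / 0.1196 = 0.4885.

I_new/I_old ≈ 0.488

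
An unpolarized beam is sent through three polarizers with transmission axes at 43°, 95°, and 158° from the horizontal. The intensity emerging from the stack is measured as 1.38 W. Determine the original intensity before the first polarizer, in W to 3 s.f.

Unpolarized light through the first polarizer → I₁ = ½ I₀, now polarized at 43°.
I₂ = I₁ cos²(95° − 43°) = 0.5 I₀ · cos²(52°) = 0.1895 I₀.
I₃ = I₂ cos²(158° − 95°) = 0.1895 I₀ · cos²(63°) = 0.03906 I₀.
So 1.38 W = 0.03906 I₀, giving I₀ = 1.38/0.03906 = 35.33 W.

I₀ ≈ 35.3 W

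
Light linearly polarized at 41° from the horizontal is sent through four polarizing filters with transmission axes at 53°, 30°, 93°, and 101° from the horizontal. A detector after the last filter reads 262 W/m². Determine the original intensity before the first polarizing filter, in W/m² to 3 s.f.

I₀ ≈ 1600 W/m²

I₁ = I₀ cos²(53° − 41°) = I₀ cos²(12°) = 0.9568 I₀.
I₂ = I₁ cos²(30° − 53°) = 0.9568 I₀ · cos²(23°) = 0.8107 I₀.
I₃ = I₂ cos²(93° − 30°) = 0.8107 I₀ · cos²(63°) = 0.1671 I₀.
I₄ = I₃ cos²(101° − 93°) = 0.1671 I₀ · cos²(8°) = 0.1639 I₀.
So 262 W/m² = 0.1639 I₀, giving I₀ = 262/0.1639 = 1599 W/m².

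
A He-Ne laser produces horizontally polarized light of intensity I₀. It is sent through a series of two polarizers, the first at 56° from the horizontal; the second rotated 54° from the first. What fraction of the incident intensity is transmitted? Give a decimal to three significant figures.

By Malus's law, I₁ = I₀ cos²(56° − 0°) = I₀ cos²(56°) = 0.3127 I₀.
I₂ = I₁ cos²(54°) = 0.3127 · 0.3455 I₀ = 0.108 I₀.
Transmitted fraction = 0.108.

≈ 0.108 I₀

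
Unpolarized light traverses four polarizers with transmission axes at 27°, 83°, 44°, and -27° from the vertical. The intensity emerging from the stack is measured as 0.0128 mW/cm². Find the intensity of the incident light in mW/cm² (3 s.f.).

Unpolarized light through the first polarizer → I₁ = ½ I₀, now polarized at 27°.
I₂ = I₁ cos²(83° − 27°) = 0.5 I₀ · cos²(56°) = 0.1563 I₀.
I₃ = I₂ cos²(44° − 83°) = 0.1563 I₀ · cos²(39°) = 0.09443 I₀.
I₄ = I₃ cos²(-27° − 44°) = 0.09443 I₀ · cos²(71°) = 0.01001 I₀.
So 0.0128 mW/cm² = 0.01001 I₀, giving I₀ = 0.0128/0.01001 = 1.279 mW/cm².

I₀ ≈ 1.28 mW/cm²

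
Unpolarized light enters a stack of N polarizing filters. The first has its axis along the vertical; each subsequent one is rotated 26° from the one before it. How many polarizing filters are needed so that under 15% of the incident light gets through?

N = 7

First polarizer halves the unpolarized light: factor 1/2.
Each further stage multiplies by cos²(26°) = 0.8078.
After N polarizers: T = 0.5·0.8078^(N−1). Require T < 0.15 ⇒ N−1 > ln(0.15/0.5)/ln(0.8078) = 5.64, so N−1 ≥ 6 and N = 7.
Check: N=7 gives T = 0.139 < 0.15; N=6 gives T = 0.172.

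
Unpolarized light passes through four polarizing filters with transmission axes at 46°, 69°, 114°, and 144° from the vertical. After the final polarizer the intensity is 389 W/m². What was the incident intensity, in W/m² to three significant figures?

Unpolarized light through the first polarizer → I₁ = ½ I₀, now polarized at 46°.
I₂ = I₁ cos²(69° − 46°) = 0.5 I₀ · cos²(23°) = 0.4237 I₀.
I₃ = I₂ cos²(114° − 69°) = 0.4237 I₀ · cos²(45°) = 0.2118 I₀.
I₄ = I₃ cos²(144° − 114°) = 0.2118 I₀ · cos²(30°) = 0.1589 I₀.
So 389 W/m² = 0.1589 I₀, giving I₀ = 389/0.1589 = 2448 W/m².

I₀ ≈ 2450 W/m²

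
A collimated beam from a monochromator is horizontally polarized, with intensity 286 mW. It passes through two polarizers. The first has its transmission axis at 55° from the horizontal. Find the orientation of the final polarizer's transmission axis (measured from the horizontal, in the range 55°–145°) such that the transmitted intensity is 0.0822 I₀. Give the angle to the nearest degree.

By Malus's law, I₁ = I₀ cos²(55° − 0°) = I₀ cos²(55°) = 0.329 I₀.
Need I₂/I₀ = 0.0822, so cos²(θ − 55°) = 0.0822 / 0.329 = 0.2499.
θ − 55° = arccos(√0.2499) = 60.0°, giving θ ≈ 55 + 60.0 = 115.0°.

θ ≈ 115°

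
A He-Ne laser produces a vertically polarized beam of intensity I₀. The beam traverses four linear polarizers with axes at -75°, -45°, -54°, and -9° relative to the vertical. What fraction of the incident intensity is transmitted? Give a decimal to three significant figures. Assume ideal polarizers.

≈ 0.0245 I₀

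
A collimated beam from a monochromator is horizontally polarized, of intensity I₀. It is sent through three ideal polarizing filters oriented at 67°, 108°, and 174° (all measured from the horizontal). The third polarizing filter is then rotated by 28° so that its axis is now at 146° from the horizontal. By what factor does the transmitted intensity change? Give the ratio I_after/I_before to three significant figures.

I_new/I_old ≈ 3.75

Before rotation:
I₁ = I₀ cos²(67° − 0°) = I₀ cos²(67°) = 0.1527 I₀.
I₂ = I₁ cos²(108° − 67°) = 0.1527 I₀ · cos²(41°) = 0.08696 I₀.
I₃ = I₂ cos²(174° − 108°) = 0.08696 I₀ · cos²(66°) = 0.01439 I₀.
After rotation:
I₁ = I₀ cos²(67° − 0°) = I₀ cos²(67°) = 0.1527 I₀.
I₂ = I₁ cos²(108° − 67°) = 0.1527 I₀ · cos²(41°) = 0.08696 I₀.
I₃ = I₂ cos²(146° − 108°) = 0.08696 I₀ · cos²(38°) = 0.054 I₀.
Ratio = 0.054 / 0.01439 = 3.754.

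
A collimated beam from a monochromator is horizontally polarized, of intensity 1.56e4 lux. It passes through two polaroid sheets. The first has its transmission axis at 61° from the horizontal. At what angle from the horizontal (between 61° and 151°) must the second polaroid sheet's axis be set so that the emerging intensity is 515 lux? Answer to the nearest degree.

θ ≈ 129°

I₁ = I₀ cos²(61° − 0°) = I₀ cos²(61°) = 0.235 I₀.
Target fraction: 515 / 1.56e4 lux = 0.03301 of I₀.
Need I₂/I₀ = 0.03301, so cos²(θ − 61°) = 0.03301 / 0.235 = 0.1405.
θ − 61° = arccos(√0.1405) = 68.0°, giving θ ≈ 61 + 68.0 = 129.0°.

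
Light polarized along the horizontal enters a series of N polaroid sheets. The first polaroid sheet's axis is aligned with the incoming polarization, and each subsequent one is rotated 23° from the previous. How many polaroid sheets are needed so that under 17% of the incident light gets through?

First polarizer is aligned with the polarization: full transmission.
Each further stage multiplies by cos²(23°) = 0.8473.
After N polarizers: T = 0.8473^(N−1). Require T < 0.17 ⇒ N−1 > ln(0.17)/ln(0.8473) = 10.70, so N−1 ≥ 11 and N = 12.
Check: N=12 gives T = 0.1616 < 0.17; N=11 gives T = 0.1908.

N = 12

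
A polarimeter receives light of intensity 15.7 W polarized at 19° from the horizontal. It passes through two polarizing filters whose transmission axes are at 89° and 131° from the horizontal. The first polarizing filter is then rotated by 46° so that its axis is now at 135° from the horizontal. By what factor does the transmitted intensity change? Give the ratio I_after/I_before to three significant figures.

I_new/I_old ≈ 2.96

Before rotation:
By Malus's law, I₁ = I₀ cos²(89° − 19°) = I₀ cos²(70°) = 0.117 I₀.
I₂ = I₁ cos²(131° − 89°) = 0.117 I₀ · cos²(42°) = 0.0646 I₀.
After rotation:
I₁ = I₀ cos²(135° − 19°) = I₀ cos²(64°) = 0.1922 I₀.
I₂ = I₁ cos²(131° − 135°) = 0.1922 I₀ · cos²(4°) = 0.1912 I₀.
Ratio = 0.1912 / 0.0646 = 2.96.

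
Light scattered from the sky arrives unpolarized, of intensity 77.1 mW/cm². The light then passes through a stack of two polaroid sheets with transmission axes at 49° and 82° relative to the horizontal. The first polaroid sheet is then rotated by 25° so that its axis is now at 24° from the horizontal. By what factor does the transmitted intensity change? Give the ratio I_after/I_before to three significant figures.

I_new/I_old ≈ 0.399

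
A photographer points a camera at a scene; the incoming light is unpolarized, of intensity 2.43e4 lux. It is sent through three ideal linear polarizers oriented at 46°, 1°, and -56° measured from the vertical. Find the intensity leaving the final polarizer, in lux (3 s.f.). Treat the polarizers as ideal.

I ≈ 1800 lux

Unpolarized light through the first polarizer → I₁ = 2.43e4 lux/2 = 1.215e+04 lux, polarized at 46°.
I₂ = I₁ · cos²(45°) = 1.215e+04 · 0.5 = 6075 lux.
I₃ = I₂ · cos²(57°) = 6075 · 0.2966 = 1802 lux.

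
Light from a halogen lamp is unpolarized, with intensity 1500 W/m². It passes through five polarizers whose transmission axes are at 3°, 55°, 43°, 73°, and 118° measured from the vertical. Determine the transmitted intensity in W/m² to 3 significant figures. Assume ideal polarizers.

Unpolarized light through the first polarizer → I₁ = 1500 W/m²/2 = 750 W/m², polarized at 3°.
I₂ = I₁ · cos²(52°) = 750 · 0.379 = 284.3 W/m².
I₃ = I₂ · cos²(12°) = 284.3 · 0.9568 = 272 W/m².
I₄ = I₃ · cos²(30°) = 272 · 0.75 = 204 W/m².
I₅ = I₄ · cos²(45°) = 204 · 0.5 = 102 W/m².

I ≈ 102 W/m²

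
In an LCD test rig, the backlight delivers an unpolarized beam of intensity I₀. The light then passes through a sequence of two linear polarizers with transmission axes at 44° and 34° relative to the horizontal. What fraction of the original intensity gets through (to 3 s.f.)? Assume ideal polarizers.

Unpolarized light through the first polarizer → I₁ = ½ I₀, now polarized at 44°.
I₂ = I₁ cos²(34° − 44°) = 0.5 I₀ · cos²(10°) = 0.4849 I₀.
Transmitted fraction = 0.4849.

≈ 0.485 I₀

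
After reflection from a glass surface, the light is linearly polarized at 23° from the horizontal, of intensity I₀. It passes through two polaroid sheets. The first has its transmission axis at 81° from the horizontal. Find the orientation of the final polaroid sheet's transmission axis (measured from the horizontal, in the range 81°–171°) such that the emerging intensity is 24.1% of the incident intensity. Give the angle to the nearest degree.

θ ≈ 103°

I₁ = I₀ cos²(81° − 23°) = I₀ cos²(58°) = 0.2808 I₀.
Need I₂/I₀ = 0.241, so cos²(θ − 81°) = 0.241 / 0.2808 = 0.8582.
θ − 81° = arccos(√0.8582) = 22.1°, giving θ ≈ 81 + 22.1 = 103.1°.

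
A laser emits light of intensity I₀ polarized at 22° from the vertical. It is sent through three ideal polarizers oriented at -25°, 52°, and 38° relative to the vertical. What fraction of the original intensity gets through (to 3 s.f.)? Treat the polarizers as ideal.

I₁ = I₀ cos²(-25° − 22°) = I₀ cos²(47°) = 0.4651 I₀.
I₂ = I₁ cos²(52° + 25°) = 0.4651 I₀ · cos²(77°) = 0.02354 I₀.
I₃ = I₂ cos²(38° − 52°) = 0.02354 I₀ · cos²(14°) = 0.02216 I₀.
Transmitted fraction = 0.02216.

≈ 0.0222 I₀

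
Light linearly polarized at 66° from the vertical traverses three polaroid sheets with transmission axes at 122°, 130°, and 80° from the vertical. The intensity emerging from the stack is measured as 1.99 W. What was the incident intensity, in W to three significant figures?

I₀ ≈ 15.7 W

By Malus's law, I₁ = I₀ cos²(122° − 66°) = I₀ cos²(56°) = 0.3127 I₀.
I₂ = I₁ cos²(130° − 122°) = 0.3127 I₀ · cos²(8°) = 0.3066 I₀.
I₃ = I₂ cos²(80° − 130°) = 0.3066 I₀ · cos²(50°) = 0.1267 I₀.
So 1.99 W = 0.1267 I₀, giving I₀ = 1.99/0.1267 = 15.71 W.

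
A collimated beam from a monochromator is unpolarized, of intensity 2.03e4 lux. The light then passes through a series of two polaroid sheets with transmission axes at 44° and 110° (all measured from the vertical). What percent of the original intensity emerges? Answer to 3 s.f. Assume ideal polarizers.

≈ 8.27%

Unpolarized light through the first polarizer → I₁ = 2.03e4 lux/2 = 1.015e+04 lux, polarized at 44°.
I₂ = I₁ · cos²(66°) = 1.015e+04 · 0.1654 = 1679 lux.
That is 8.272% of the incident intensity.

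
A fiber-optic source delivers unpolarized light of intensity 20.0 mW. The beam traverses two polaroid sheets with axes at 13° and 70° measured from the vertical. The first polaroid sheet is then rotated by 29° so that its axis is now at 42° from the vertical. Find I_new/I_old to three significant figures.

I_new/I_old ≈ 2.63

Before rotation:
Unpolarized light through the first polarizer → I₁ = ½ I₀, now polarized at 13°.
I₂ = I₁ cos²(70° − 13°) = 0.5 I₀ · cos²(57°) = 0.1483 I₀.
After rotation:
Unpolarized light through the first polarizer → I₁ = ½ I₀, now polarized at 42°.
I₂ = I₁ cos²(70° − 42°) = 0.5 I₀ · cos²(28°) = 0.3898 I₀.
Ratio = 0.3898 / 0.1483 = 2.628.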